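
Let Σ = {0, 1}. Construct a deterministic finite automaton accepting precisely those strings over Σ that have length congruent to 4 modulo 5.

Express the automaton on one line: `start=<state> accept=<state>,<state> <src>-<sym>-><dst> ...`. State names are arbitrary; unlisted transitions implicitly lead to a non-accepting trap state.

Only the length mod 5 matters, so use a 5-cycle: from any state, every input symbol moves to the next state, wrapping S4 back to S0. Mark S4 accepting.
A 5-state machine:
        0   1  
>  S0   S1  S1 
   S1   S2  S2 
   S2   S3  S3 
   S3   S4  S4 
 * S4   S0  S0 
(> = start, * = accepting)

start=S0 accept=S4 S0-0->S1 S0-1->S1 S1-0->S2 S1-1->S2 S2-0->S3 S2-1->S3 S3-0->S4 S3-1->S4 S4-0->S0 S4-1->S0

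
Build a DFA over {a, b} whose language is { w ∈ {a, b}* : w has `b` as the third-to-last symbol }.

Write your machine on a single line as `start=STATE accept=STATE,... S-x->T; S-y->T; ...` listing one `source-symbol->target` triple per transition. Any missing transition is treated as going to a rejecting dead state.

Because acceptance depends on a position counted from the end, the machine has to buffer the most recent 3 symbols. Make each state the string of the last up-to-3 symbols read; on input `x` shift the window left and append `x`. Accept when the buffered window has length 3 and begins with `b`.
A 15-state machine:
          a    b  
>  q0     q1   q2 
   q1     q3   q4 
   q2     q5   q6 
   q3     q7   q8 
   q4     q9  q10 
   q5    q11  q12 
   q6    q13  q14 
   q7     q7   q8 
   q8     q9  q10 
   q9    q11  q12 
   q10   q13  q14 
 * q11    q7   q8 
 * q12    q9  q10 
 * q13   q11  q12 
 * q14   q13  q14 
(> = start, * = accepting)

start=q0; accept=q11,q12,q13,q14; q0-a->q1; q0-b->q2; q1-a->q3; q1-b->q4; q2-a->q5; q2-b->q6; q3-a->q7; q3-b->q8; q4-a->q9; q4-b->q10; q5-a->q11; q5-b->q12; q6-a->q13; q6-b->q14; q7-a->q7; q7-b->q8; q8-a->q9; q8-b->q10; q9-a->q11; q9-b->q12; q10-a->q13; q10-b->q14; q11-a->q7; q11-b->q8; q12-a->q9; q12-b->q10; q13-a->q11; q13-b->q12; q14-a->q13; q14-b->q14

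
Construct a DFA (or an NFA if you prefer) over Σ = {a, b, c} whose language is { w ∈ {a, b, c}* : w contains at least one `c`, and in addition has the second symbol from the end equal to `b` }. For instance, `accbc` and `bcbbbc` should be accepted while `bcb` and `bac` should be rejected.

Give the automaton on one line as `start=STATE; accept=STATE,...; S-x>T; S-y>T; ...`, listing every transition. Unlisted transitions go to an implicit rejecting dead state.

Handle the two conditions separately and then intersect. One (3 states) tracks the count of `c`s, saturating at 2; the other (13 states) tracks the last 2 symbols read. Each combined state is a pair, one component from each; accept when both components accept. Equivalent product states are then merged.
        a   b   c  
>  q0   q0  q1  q2 
   q1   q0  q1  q3 
   q2   q2  q4  q2 
 * q3   q2  q4  q2 
   q4   q3  q5  q3 
 * q5   q3  q5  q3 
(> = start, * = accepting)

start=q0; accept=q3,q5; q0-a>q0; q0-b>q1; q0-c>q2; q1-a>q0; q1-b>q1; q1-c>q3; q2-a>q2; q2-b>q4; q2-c>q2; q3-a>q2; q3-b>q4; q3-c>q2; q4-a>q3; q4-b>q5; q4-c>q3; q5-a>q3; q5-b>q5; q5-c>q3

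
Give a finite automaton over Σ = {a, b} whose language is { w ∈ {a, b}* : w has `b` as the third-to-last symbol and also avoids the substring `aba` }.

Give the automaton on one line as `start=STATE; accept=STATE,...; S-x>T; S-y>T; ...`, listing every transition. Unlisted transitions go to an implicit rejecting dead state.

Build one automaton per condition and run them in lockstep. One (15 states) tracks the last 3 symbols read; the other (4 states) tracks partial matches of the forbidden pattern `aba`. Each combined state is a pair, one component from each; accept when both components accept.
22 states suffice.
          a    b  
>  s0     s1   s2 
   s1     s3   s4 
   s2     s5   s6 
   s3     s7   s8 
   s4     s9  s10 
   s5    s11  s12 
   s6    s13  s14 
   s7     s7   s8 
   s8     s9  s10 
   s9    s15  s16 
   s10   s13  s14 
 * s11    s7   s8 
 * s12    s9  s10 
 * s13   s11  s12 
 * s14   s13  s14 
   s15   s17  s18 
   s16    s9  s19 
   s17   s17  s18 
   s18    s9  s19 
   s19   s20  s21 
   s20   s15  s16 
   s21   s20  s21 
(> = start, * = accepting)

start=s0; accept=s11,s12,s13,s14; s0-a>s1; s0-b>s2; s1-a>s3; s1-b>s4; s2-a>s5; s2-b>s6; s3-a>s7; s3-b>s8; s4-a>s9; s4-b>s10; s5-a>s11; s5-b>s12; s6-a>s13; s6-b>s14; s7-a>s7; s7-b>s8; s8-a>s9; s8-b>s10; s9-a>s15; s9-b>s16; s10-a>s13; s10-b>s14; s11-a>s7; s11-b>s8; s12-a>s9; s12-b>s10; s13-a>s11; s13-b>s12; s14-a>s13; s14-b>s14; s15-a>s17; s15-b>s18; s16-a>s9; s16-b>s19; s17-a>s17; s17-b>s18; s18-a>s9; s18-b>s19; s19-a>s20; s19-b>s21; s20-a>s15; s20-b>s16; s21-a>s20; s21-b>s21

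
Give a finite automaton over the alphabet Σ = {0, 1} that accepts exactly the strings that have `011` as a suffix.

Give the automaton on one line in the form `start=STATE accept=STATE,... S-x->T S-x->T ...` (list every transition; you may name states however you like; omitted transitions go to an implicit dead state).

start=s0 accept=s3 s0-0->s1 s0-1->s0 s1-0->s1 s1-1->s2 s2-0->s1 s2-1->s3 s3-0->s1 s3-1->s0

Remember how much of `011` the current input suffix matches. State s0 means no match yet; s1 means the last symbol is `0`; s2 means the last 2 symbols are `01`; s3 means the last 3 symbols are `011`. Only s3 accepts. On a mismatch, fall back to the longest proper suffix that is still a prefix of `011`.
A 4-state machine:
        0   1  
>  s0   s1  s0 
   s1   s1  s2 
   s2   s1  s3 
 * s3   s1  s0 
(> = start, * = accepting)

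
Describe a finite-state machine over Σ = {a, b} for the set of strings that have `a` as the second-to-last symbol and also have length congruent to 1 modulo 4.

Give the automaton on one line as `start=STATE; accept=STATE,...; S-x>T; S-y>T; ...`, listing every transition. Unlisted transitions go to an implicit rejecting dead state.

Handle the two conditions separately and then intersect. One (7 states) tracks the last 2 symbols read; the other (4 states) tracks the input length modulo 4. Each combined state is a pair, one component from each; accept when both components accept. Equivalent product states are then merged.
6 states suffice.
        a   b  
>  S0   S1  S1 
   S1   S2  S2 
   S2   S3  S3 
   S3   S4  S0 
   S4   S5  S5 
 * S5   S2  S2 
(> = start, * = accepting)

start=S0; accept=S5; S0-a>S1; S0-b>S1; S1-a>S2; S1-b>S2; S2-a>S3; S2-b>S3; S3-a>S4; S3-b>S0; S4-a>S5; S4-b>S5; S5-a>S2; S5-b>S2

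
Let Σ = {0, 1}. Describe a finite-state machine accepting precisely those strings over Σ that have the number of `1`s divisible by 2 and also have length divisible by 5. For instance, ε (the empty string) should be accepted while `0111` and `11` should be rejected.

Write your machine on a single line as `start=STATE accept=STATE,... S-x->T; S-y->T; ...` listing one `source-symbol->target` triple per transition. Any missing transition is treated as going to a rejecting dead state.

Handle the two conditions separately and then intersect. One (2 states) tracks the count of `1`s modulo 2; the other (5 states) tracks the input length modulo 5. Each combined state is a pair, one component from each; accept when both components accept.
        0   1  
>* S0   S1  S2 
   S1   S3  S4 
   S2   S4  S3 
   S3   S5  S6 
   S4   S6  S5 
   S5   S7  S8 
   S6   S8  S7 
   S7   S0  S9 
   S8   S9  S0 
   S9   S2  S1 
(> = start, * = accepting)

start=S0; accept=S0; S0-0->S1; S0-1->S2; S1-0->S3; S1-1->S4; S2-0->S4; S2-1->S3; S3-0->S5; S3-1->S6; S4-0->S6; S4-1->S5; S5-0->S7; S5-1->S8; S6-0->S8; S6-1->S7; S7-0->S0; S7-1->S9; S8-0->S9; S8-1->S0; S9-0->S2; S9-1->S1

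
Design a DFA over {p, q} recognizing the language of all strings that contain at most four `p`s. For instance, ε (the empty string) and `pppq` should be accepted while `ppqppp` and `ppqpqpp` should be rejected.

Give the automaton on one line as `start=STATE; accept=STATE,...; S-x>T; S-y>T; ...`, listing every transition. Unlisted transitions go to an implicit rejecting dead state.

Only the number of `p`s matters, and only up to 5. Make a chain s0 → s1 → s2 → s3 → s4 → s5 advanced by each `p` (with s5 absorbing); every other symbol self-loops. The accepting set is {s0, s1, s2, s3, s4}.
        p   q  
>* s0   s1  s0 
 * s1   s2  s1 
 * s2   s3  s2 
 * s3   s4  s3 
 * s4   s5  s4 
   s5   s5  s5 
(> = start, * = accepting)

start=s0; accept=s0,s1,s2,s3,s4; s0-p>s1; s0-q>s0; s1-p>s2; s1-q>s1; s2-p>s3; s2-q>s2; s3-p>s4; s3-q>s3; s4-p>s5; s4-q>s4; s5-p>s5; s5-q>s5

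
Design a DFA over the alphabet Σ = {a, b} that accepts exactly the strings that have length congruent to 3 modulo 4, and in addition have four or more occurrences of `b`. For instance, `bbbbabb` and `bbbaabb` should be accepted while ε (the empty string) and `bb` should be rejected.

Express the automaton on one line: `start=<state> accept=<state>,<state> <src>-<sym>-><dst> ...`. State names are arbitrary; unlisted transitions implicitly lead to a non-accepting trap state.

start=q0 accept=q19 q0-a->q1 q0-b->q2 q1-a->q3 q1-b->q4 q2-a->q4 q2-b->q5 q3-a->q6 q3-b->q7 q4-a->q7 q4-b->q8 q5-a->q8 q5-b->q9 q6-a->q0 q6-b->q10 q7-a->q10 q7-b->q11 q8-a->q11 q8-b->q12 q9-a->q12 q9-b->q13 q10-a->q2 q10-b->q14 q11-a->q14 q11-b->q15 q12-a->q15 q12-b->q16 q13-a->q16 q13-b->q16 q14-a->q5 q14-b->q17 q15-a->q17 q15-b->q18 q16-a->q18 q16-b->q18 q17-a->q9 q17-b->q19 q18-a->q19 q18-b->q19 q19-a->q13 q19-b->q13

Handle the two conditions separately and then intersect. The first has 4 states tracking the input length modulo 4; the second has 6 states tracking the count of `b`s, saturating at 5. A product state is a pair (one from each), accepting exactly when both do. After merging equivalent states the machine shrinks.
With 20 states:
          a    b  
>  q0     q1   q2 
   q1     q3   q4 
   q2     q4   q5 
   q3     q6   q7 
   q4     q7   q8 
   q5     q8   q9 
   q6     q0  q10 
   q7    q10  q11 
   q8    q11  q12 
   q9    q12  q13 
   q10    q2  q14 
   q11   q14  q15 
   q12   q15  q16 
   q13   q16  q16 
   q14    q5  q17 
   q15   q17  q18 
   q16   q18  q18 
   q17    q9  q19 
   q18   q19  q19 
 * q19   q13  q13 
(> = start, * = accepting)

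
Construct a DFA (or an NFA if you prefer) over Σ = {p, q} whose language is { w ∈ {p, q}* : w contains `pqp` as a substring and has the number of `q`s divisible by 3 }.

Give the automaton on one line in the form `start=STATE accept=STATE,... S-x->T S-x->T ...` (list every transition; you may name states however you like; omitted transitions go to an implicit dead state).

Build one automaton per condition and run them in lockstep. The first has 4 states tracking whether and how much of `pqp` has been seen; the second has 3 states tracking the count of `q`s modulo 3. A product state is a pair (one from each), accepting exactly when both do.
With 12 states:
       p  q 
>  A   B  C 
   B   B  D 
   C   E  F 
   D   G  F 
   E   E  H 
   F   I  A 
   G   G  J 
   H   J  A 
   I   I  K 
   J   J  L 
   K   L  C 
 * L   L  G 
(> = start, * = accepting)

start=A accept=L A-p->B A-q->C B-p->B B-q->D C-p->E C-q->F D-p->G D-q->F E-p->E E-q->H F-p->I F-q->A G-p->G G-q->J H-p->J H-q->A I-p->I I-q->K J-p->J J-q->L K-p->L K-q->C L-p->L L-q->G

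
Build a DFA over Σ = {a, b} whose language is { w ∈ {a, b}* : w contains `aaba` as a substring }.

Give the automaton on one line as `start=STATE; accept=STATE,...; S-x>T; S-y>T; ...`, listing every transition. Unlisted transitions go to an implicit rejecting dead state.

start=S0; accept=S4; S0-a>S1; S0-b>S0; S1-a>S2; S1-b>S0; S2-a>S2; S2-b>S3; S3-a>S4; S3-b>S0; S4-a>S4; S4-b>S4

Track how much of `aaba` has been matched so far: state S0 is no progress, S4 is the absorbing accept state reached once `aaba` has occurred. Intermediate states record partial matches; on a mismatch, fall back to the longest reusable overlap.
With 5 states:
        a   b  
>  S0   S1  S0 
   S1   S2  S0 
   S2   S2  S3 
   S3   S4  S0 
 * S4   S4  S4 
(> = start, * = accepting)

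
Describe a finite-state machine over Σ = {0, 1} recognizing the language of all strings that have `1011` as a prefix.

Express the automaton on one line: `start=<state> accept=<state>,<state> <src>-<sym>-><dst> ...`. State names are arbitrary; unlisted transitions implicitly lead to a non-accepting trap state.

Walk along `1011` while the input agrees: from A take `1` to B, and so on. Any deviation drops to the rejecting sink F. Once E is reached the prefix is confirmed and every continuation is accepted.
       0  1 
>  A   F  B 
   B   C  F 
   C   F  D 
   D   F  E 
 * E   E  E 
   F   F  F 
(> = start, * = accepting)

start=A accept=E A-0->F A-1->B B-0->C B-1->F C-0->F C-1->D D-0->F D-1->E E-0->E E-1->E F-0->F F-1->F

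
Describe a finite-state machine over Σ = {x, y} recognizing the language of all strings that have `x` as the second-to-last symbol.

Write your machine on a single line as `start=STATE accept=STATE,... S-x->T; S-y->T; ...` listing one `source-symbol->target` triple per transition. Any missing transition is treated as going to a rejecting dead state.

Because acceptance depends on a position counted from the end, the machine has to buffer the most recent 2 symbols. Make each state the string of the last up-to-2 symbols read; on input `x` shift the window left and append `x`. Accept when the buffered window has length 2 and begins with `x`.
With 7 states:
        x   y  
>  s0   s1  s2 
   s1   s3  s4 
   s2   s5  s6 
 * s3   s3  s4 
 * s4   s5  s6 
   s5   s3  s4 
   s6   s5  s6 
(> = start, * = accepting)

start=s0; accept=s3,s4; s0-x->s1; s0-y->s2; s1-x->s3; s1-y->s4; s2-x->s5; s2-y->s6; s3-x->s3; s3-y->s4; s4-x->s5; s4-y->s6; s5-x->s3; s5-y->s4; s6-x->s5; s6-y->s6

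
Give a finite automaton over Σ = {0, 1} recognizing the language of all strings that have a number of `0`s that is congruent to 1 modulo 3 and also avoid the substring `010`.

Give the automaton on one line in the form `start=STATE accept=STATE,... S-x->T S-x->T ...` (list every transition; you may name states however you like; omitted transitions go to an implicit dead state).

start=A accept=B,D,H A-0->B A-1->A B-0->C B-1->D C-0->E C-1->F D-0->G D-1->H E-0->B E-1->I F-0->J F-1->K G-0->J G-1->G H-0->C H-1->H I-0->L I-1->A J-0->L J-1->J K-0->E K-1->K L-0->G L-1->L

Run two small machines in parallel and take their product. The first has 3 states tracking the count of `0`s modulo 3; the second has 4 states tracking partial matches of the forbidden pattern `010`. A product state is a pair (one from each), accepting exactly when both do.
With 12 states:
       0  1 
>  A   B  A 
 * B   C  D 
   C   E  F 
 * D   G  H 
   E   B  I 
   F   J  K 
   G   J  G 
 * H   C  H 
   I   L  A 
   J   L  J 
   K   E  K 
   L   G  L 
(> = start, * = accepting)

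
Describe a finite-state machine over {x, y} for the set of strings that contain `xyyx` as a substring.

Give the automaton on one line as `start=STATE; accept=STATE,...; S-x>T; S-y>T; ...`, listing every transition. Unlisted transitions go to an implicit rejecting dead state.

start=A; accept=E; A-x>B; A-y>A; B-x>B; B-y>C; C-x>B; C-y>D; D-x>E; D-y>A; E-x>E; E-y>E

Track how much of `xyyx` has been matched so far: state A is no progress, E is the absorbing accept state reached once `xyyx` has occurred. Intermediate states record partial matches; on a mismatch, fall back to the longest reusable overlap.
5 states suffice.
       x  y 
>  A   B  A 
   B   B  C 
   C   B  D 
   D   E  A 
 * E   E  E 
(> = start, * = accepting)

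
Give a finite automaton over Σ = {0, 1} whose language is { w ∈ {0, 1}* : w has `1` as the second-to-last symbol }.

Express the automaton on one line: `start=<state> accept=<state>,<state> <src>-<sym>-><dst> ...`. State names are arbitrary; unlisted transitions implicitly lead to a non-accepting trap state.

start=A accept=F,G A-0->B A-1->C B-0->D B-1->E C-0->F C-1->G D-0->D D-1->E E-0->F E-1->G F-0->D F-1->E G-0->F G-1->G

A DFA must remember the last 2 symbols (since which symbol is second-to-last isn't known until the input ends). Use one state per possible window of the last ≤2 symbols; accept from those whose window starts with `1`.
7 states suffice.
       0  1 
>  A   B  C 
   B   D  E 
   C   F  G 
   D   D  E 
   E   F  G 
 * F   D  E 
 * G   F  G 
(> = start, * = accepting)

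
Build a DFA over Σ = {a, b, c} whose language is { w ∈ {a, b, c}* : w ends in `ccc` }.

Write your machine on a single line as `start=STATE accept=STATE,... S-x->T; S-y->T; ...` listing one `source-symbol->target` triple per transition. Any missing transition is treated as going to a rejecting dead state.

start=q0; accept=q3; q0-a->q0; q0-b->q0; q0-c->q1; q1-a->q0; q1-b->q0; q1-c->q2; q2-a->q0; q2-b->q0; q2-c->q3; q3-a->q0; q3-b->q0; q3-c->q3

Remember how much of `ccc` the current input suffix matches. State q0 means no match yet; q1 means the last symbol is `c`; q2 means the last 2 symbols are `cc`; q3 means the last 3 symbols are `ccc`. Only q3 accepts. On a mismatch, fall back to the longest proper suffix that is still a prefix of `ccc`.
With 4 states:
        a   b   c  
>  q0   q0  q0  q1 
   q1   q0  q0  q2 
   q2   q0  q0  q3 
 * q3   q0  q0  q3 
(> = start, * = accepting)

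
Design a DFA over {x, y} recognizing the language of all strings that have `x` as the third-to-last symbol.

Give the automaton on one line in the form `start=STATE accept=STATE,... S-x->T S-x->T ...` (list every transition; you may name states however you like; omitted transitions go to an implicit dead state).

start=S0 accept=S7,S8,S9,S10 S0-x->S1 S0-y->S2 S1-x->S3 S1-y->S4 S2-x->S5 S2-y->S6 S3-x->S7 S3-y->S8 S4-x->S9 S4-y->S10 S5-x->S11 S5-y->S12 S6-x->S13 S6-y->S14 S7-x->S7 S7-y->S8 S8-x->S9 S8-y->S10 S9-x->S11 S9-y->S12 S10-x->S13 S10-y->S14 S11-x->S7 S11-y->S8 S12-x->S9 S12-y->S10 S13-x->S11 S13-y->S12 S14-x->S13 S14-y->S14

Because acceptance depends on a position counted from the end, the machine has to buffer the most recent 3 symbols. Make each state the string of the last up-to-3 symbols read; on input `x` shift the window left and append `x`. Accept when the buffered window has length 3 and begins with `x`.
15 states suffice.
          x    y  
>  S0     S1   S2 
   S1     S3   S4 
   S2     S5   S6 
   S3     S7   S8 
   S4     S9  S10 
   S5    S11  S12 
   S6    S13  S14 
 * S7     S7   S8 
 * S8     S9  S10 
 * S9    S11  S12 
 * S10   S13  S14 
   S11    S7   S8 
   S12    S9  S10 
   S13   S11  S12 
   S14   S13  S14 
(> = start, * = accepting)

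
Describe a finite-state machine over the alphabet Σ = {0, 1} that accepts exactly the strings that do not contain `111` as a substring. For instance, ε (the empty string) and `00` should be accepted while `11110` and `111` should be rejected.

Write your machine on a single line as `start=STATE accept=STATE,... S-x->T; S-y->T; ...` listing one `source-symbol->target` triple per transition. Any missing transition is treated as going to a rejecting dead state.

start=q0; accept=q0,q1,q2; q0-0->q0; q0-1->q1; q1-0->q0; q1-1->q2; q2-0->q0; q2-1->q3; q3-0->q3; q3-1->q3

This is the complement of 'contains `111`'. Use the same substring-matching states — q0 through q3 holding how much of `111` has just been matched — but flip the accepting set: everything except the trap q3 accepts.
A 4-state machine:
        0   1  
>* q0   q0  q1 
 * q1   q0  q2 
 * q2   q0  q3 
   q3   q3  q3 
(> = start, * = accepting)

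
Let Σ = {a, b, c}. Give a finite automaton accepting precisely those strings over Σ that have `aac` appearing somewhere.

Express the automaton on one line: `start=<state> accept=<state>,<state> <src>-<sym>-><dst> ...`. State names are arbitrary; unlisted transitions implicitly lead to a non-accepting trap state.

start=q0 accept=q3 q0-a->q1 q0-b->q0 q0-c->q0 q1-a->q2 q1-b->q0 q1-c->q0 q2-a->q2 q2-b->q0 q2-c->q3 q3-a->q3 q3-b->q3 q3-c->q3

States q0..q2 record the length of the longest prefix of `aac` that matches the current input suffix. Reaching q3 means `aac` has been seen, and we stay there forever. Accept from q3.
4 states suffice.
        a   b   c  
>  q0   q1  q0  q0 
   q1   q2  q0  q0 
   q2   q2  q0  q3 
 * q3   q3  q3  q3 
(> = start, * = accepting)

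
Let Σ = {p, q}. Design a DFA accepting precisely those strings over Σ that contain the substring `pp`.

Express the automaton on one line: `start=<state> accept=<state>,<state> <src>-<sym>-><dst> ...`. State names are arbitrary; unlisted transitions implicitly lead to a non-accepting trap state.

States s0..s1 record the length of the longest prefix of `pp` that matches the current input suffix. Reaching s2 means `pp` has been seen, and we stay there forever. Accept from s2.
        p   q  
>  s0   s1  s0 
   s1   s2  s0 
 * s2   s2  s2 
(> = start, * = accepting)

start=s0 accept=s2 s0-p->s1 s0-q->s0 s1-p->s2 s1-q->s0 s2-p->s2 s2-q->s2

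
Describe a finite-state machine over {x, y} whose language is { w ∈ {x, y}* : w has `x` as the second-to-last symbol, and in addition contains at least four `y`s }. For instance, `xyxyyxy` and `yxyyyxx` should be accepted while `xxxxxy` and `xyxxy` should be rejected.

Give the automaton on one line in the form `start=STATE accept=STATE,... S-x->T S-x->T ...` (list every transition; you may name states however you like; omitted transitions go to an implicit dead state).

start=S0 accept=S6,S8 S0-x->S0 S0-y->S1 S1-x->S1 S1-y->S2 S2-x->S2 S2-y->S3 S3-x->S4 S3-y->S5 S4-x->S4 S4-y->S6 S5-x->S7 S5-y->S5 S6-x->S7 S6-y->S5 S7-x->S8 S7-y->S6 S8-x->S8 S8-y->S6

Build one automaton per condition and run them in lockstep. The first has 7 states tracking the last 2 symbols read; the second has 6 states tracking the count of `y`s, saturating at 5. A product state is a pair (one from each), accepting exactly when both do. After merging equivalent states the machine shrinks.
A 9-state machine:
        x   y  
>  S0   S0  S1 
   S1   S1  S2 
   S2   S2  S3 
   S3   S4  S5 
   S4   S4  S6 
   S5   S7  S5 
 * S6   S7  S5 
   S7   S8  S6 
 * S8   S8  S6 
(> = start, * = accepting)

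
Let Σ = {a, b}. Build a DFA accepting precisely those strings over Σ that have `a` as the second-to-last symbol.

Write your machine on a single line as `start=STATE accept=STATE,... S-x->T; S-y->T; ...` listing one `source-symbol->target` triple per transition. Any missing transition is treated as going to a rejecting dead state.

start=S0; accept=S3,S4; S0-a->S1; S0-b->S2; S1-a->S3; S1-b->S4; S2-a->S5; S2-b->S6; S3-a->S3; S3-b->S4; S4-a->S5; S4-b->S6; S5-a->S3; S5-b->S4; S6-a->S5; S6-b->S6

A DFA must remember the last 2 symbols (since which symbol is second-to-last isn't known until the input ends). Use one state per possible window of the last ≤2 symbols; accept from those whose window starts with `a`.
A 7-state machine:
        a   b  
>  S0   S1  S2 
   S1   S3  S4 
   S2   S5  S6 
 * S3   S3  S4 
 * S4   S5  S6 
   S5   S3  S4 
   S6   S5  S6 
(> = start, * = accepting)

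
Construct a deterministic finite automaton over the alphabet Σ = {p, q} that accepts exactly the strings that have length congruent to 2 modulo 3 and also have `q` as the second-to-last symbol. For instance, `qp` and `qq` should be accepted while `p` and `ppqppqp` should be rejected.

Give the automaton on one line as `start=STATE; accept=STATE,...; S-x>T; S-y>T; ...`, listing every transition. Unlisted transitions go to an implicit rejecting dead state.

start=A; accept=E; A-p>B; A-q>C; B-p>D; B-q>D; C-p>E; C-q>E; D-p>A; D-q>A; E-p>A; E-q>A

Run two small machines in parallel and take their product. The first has 3 states tracking the input length modulo 3; the second has 7 states tracking the last 2 symbols read. A product state is a pair (one from each), accepting exactly when both do. After merging equivalent states the machine shrinks.
5 states suffice.
       p  q 
>  A   B  C 
   B   D  D 
   C   E  E 
   D   A  A 
 * E   A  A 
(> = start, * = accepting)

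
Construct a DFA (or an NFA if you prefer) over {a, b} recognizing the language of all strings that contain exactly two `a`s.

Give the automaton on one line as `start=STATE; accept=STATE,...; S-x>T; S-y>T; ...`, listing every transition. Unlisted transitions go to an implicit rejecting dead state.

Only the number of `a`s matters, and only up to 3. Make a chain q0 → q1 → q2 → q3 advanced by each `a` (with q3 absorbing); every other symbol self-loops. The accepting set is {q2}.
With 4 states:
        a   b  
>  q0   q1  q0 
   q1   q2  q1 
 * q2   q3  q2 
   q3   q3  q3 
(> = start, * = accepting)

start=q0; accept=q2; q0-a>q1; q0-b>q0; q1-a>q2; q1-b>q1; q2-a>q3; q2-b>q2; q3-a>q3; q3-b>q3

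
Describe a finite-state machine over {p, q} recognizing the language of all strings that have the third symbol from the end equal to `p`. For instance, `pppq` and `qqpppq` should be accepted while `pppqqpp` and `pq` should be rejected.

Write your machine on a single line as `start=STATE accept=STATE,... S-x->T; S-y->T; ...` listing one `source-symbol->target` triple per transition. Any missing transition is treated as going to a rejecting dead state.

start=S0; accept=S7,S8,S9,S10; S0-p->S1; S0-q->S2; S1-p->S3; S1-q->S4; S2-p->S5; S2-q->S6; S3-p->S7; S3-q->S8; S4-p->S9; S4-q->S10; S5-p->S11; S5-q->S12; S6-p->S13; S6-q->S14; S7-p->S7; S7-q->S8; S8-p->S9; S8-q->S10; S9-p->S11; S9-q->S12; S10-p->S13; S10-q->S14; S11-p->S7; S11-q->S8; S12-p->S9; S12-q->S10; S13-p->S11; S13-q->S12; S14-p->S13; S14-q->S14

Because acceptance depends on a position counted from the end, the machine has to buffer the most recent 3 symbols. Make each state the string of the last up-to-3 symbols read; on input `x` shift the window left and append `x`. Accept when the buffered window has length 3 and begins with `p`.
          p    q  
>  S0     S1   S2 
   S1     S3   S4 
   S2     S5   S6 
   S3     S7   S8 
   S4     S9  S10 
   S5    S11  S12 
   S6    S13  S14 
 * S7     S7   S8 
 * S8     S9  S10 
 * S9    S11  S12 
 * S10   S13  S14 
   S11    S7   S8 
   S12    S9  S10 
   S13   S11  S12 
   S14   S13  S14 
(> = start, * = accepting)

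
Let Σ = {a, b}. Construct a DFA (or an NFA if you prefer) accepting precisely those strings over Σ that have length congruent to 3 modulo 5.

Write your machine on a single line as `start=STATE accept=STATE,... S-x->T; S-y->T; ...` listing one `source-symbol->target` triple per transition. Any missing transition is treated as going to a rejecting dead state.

start=q0; accept=q3; q0-a->q1; q0-b->q1; q1-a->q2; q1-b->q2; q2-a->q3; q2-b->q3; q3-a->q4; q3-b->q4; q4-a->q0; q4-b->q0

Only the length mod 5 matters, so use a 5-cycle: from any state, every input symbol moves to the next state, wrapping q4 back to q0. Mark q3 accepting.
        a   b  
>  q0   q1  q1 
   q1   q2  q2 
   q2   q3  q3 
 * q3   q4  q4 
   q4   q0  q0 
(> = start, * = accepting)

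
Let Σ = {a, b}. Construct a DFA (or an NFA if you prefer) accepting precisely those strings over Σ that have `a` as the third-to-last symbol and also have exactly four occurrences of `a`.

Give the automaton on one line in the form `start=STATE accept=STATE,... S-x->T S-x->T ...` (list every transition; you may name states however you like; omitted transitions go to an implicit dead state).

Run two small machines in parallel and take their product. One (15 states) tracks the last 3 symbols read; the other (6 states) tracks the count of `a`s, saturating at 5. Each combined state is a pair, one component from each; accept when both components accept. Equivalent product states are then merged.
With 16 states:
          a    b  
>  S0     S1   S0 
   S1     S2   S1 
   S2     S3   S4 
   S3     S5   S6 
   S4     S7   S4 
 * S5     S8   S9 
   S6    S10  S11 
   S7    S12   S6 
   S8     S8   S8 
 * S9     S8  S13 
 * S10    S8  S14 
   S11   S15  S11 
   S12    S8   S9 
 * S13    S8   S8 
   S14    S8  S13 
   S15    S8  S14 
(> = start, * = accepting)

start=S0 accept=S5,S9,S10,S13 S0-a->S1 S0-b->S0 S1-a->S2 S1-b->S1 S2-a->S3 S2-b->S4 S3-a->S5 S3-b->S6 S4-a->S7 S4-b->S4 S5-a->S8 S5-b->S9 S6-a->S10 S6-b->S11 S7-a->S12 S7-b->S6 S8-a->S8 S8-b->S8 S9-a->S8 S9-b->S13 S10-a->S8 S10-b->S14 S11-a->S15 S11-b->S11 S12-a->S8 S12-b->S9 S13-a->S8 S13-b->S8 S14-a->S8 S14-b->S13 S15-a->S8 S15-b->S14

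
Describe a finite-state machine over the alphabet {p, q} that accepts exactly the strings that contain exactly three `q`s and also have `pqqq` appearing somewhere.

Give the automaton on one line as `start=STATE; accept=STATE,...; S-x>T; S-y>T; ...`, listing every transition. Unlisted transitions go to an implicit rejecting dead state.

Handle the two conditions separately and then intersect. One (5 states) tracks the count of `q`s, saturating at 4; the other (5 states) tracks whether and how much of `pqqq` has been seen. Each combined state is a pair, one component from each; accept when both components accept. Minimizing collapses redundant product states.
6 states suffice.
        p   q  
>  s0   s1  s2 
   s1   s1  s3 
   s2   s2  s2 
   s3   s2  s4 
   s4   s2  s5 
 * s5   s5  s2 
(> = start, * = accepting)

start=s0; accept=s5; s0-p>s1; s0-q>s2; s1-p>s1; s1-q>s3; s2-p>s2; s2-q>s2; s3-p>s2; s3-q>s4; s4-p>s2; s4-q>s5; s5-p>s5; s5-q>s2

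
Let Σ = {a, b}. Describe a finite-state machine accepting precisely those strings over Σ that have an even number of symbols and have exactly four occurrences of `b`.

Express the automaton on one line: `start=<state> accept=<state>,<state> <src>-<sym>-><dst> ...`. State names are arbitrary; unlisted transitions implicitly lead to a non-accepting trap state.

Build one automaton per condition and run them in lockstep. The first has 2 states tracking the input length modulo 2; the second has 6 states tracking the count of `b`s, saturating at 5. A product state is a pair (one from each), accepting exactly when both do. Equivalent product states are then merged.
An 11-state machine:
          a    b  
>  q0     q1   q2 
   q1     q0   q3 
   q2     q3   q4 
   q3     q2   q5 
   q4     q5   q6 
   q5     q4   q7 
   q6     q7   q8 
   q7     q6   q9 
 * q8     q9  q10 
   q9     q8  q10 
   q10   q10  q10 
(> = start, * = accepting)

start=q0 accept=q8 q0-a->q1 q0-b->q2 q1-a->q0 q1-b->q3 q2-a->q3 q2-b->q4 q3-a->q2 q3-b->q5 q4-a->q5 q4-b->q6 q5-a->q4 q5-b->q7 q6-a->q7 q6-b->q8 q7-a->q6 q7-b->q9 q8-a->q9 q8-b->q10 q9-a->q8 q9-b->q10 q10-a->q10 q10-b->q10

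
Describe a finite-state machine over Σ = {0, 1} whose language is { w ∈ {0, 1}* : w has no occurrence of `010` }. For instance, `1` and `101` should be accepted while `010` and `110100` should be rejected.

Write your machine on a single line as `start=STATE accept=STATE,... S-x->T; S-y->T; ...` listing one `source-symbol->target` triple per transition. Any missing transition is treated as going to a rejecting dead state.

start=q0; accept=q0,q1,q2; q0-0->q1; q0-1->q0; q1-0->q1; q1-1->q2; q2-0->q3; q2-1->q0; q3-0->q3; q3-1->q3

Track partial matches of the forbidden pattern `010`. State q3 is a dead state reached once `010` has occurred; every other state accepts. q0 means no part of `010` is currently matched.
        0   1  
>* q0   q1  q0 
 * q1   q1  q2 
 * q2   q3  q0 
   q3   q3  q3 
(> = start, * = accepting)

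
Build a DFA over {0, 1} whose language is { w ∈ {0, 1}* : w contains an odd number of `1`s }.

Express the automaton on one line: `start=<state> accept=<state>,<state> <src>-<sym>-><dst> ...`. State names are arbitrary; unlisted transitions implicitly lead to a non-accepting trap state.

start=q0 accept=q1 q0-0->q0 q0-1->q1 q1-0->q1 q1-1->q0

The only thing that matters is how many `1`s have appeared, reduced mod 2. Use one state per residue: q0 for 0, …, q1 for 1. Reading `1` moves to the next residue; anything else stays put. q1 is accepting.
A 2-state machine:
        0   1  
>  q0   q0  q1 
 * q1   q1  q0 
(> = start, * = accepting)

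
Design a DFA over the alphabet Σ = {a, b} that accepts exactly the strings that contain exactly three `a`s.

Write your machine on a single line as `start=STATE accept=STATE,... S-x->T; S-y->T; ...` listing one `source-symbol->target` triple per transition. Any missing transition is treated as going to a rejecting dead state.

Only the number of `a`s matters, and only up to 4. Make a chain s0 → s1 → s2 → s3 → s4 advanced by each `a` (with s4 absorbing); every other symbol self-loops. The accepting set is {s3}.
A 5-state machine:
        a   b  
>  s0   s1  s0 
   s1   s2  s1 
   s2   s3  s2 
 * s3   s4  s3 
   s4   s4  s4 
(> = start, * = accepting)

start=s0; accept=s3; s0-a->s1; s0-b->s0; s1-a->s2; s1-b->s1; s2-a->s3; s2-b->s2; s3-a->s4; s3-b->s3; s4-a->s4; s4-b->s4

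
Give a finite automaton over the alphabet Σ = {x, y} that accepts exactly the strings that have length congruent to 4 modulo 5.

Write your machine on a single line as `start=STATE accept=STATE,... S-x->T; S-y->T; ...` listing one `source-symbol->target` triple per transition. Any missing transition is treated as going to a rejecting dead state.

start=s0; accept=s4; s0-x->s1; s0-y->s1; s1-x->s2; s1-y->s2; s2-x->s3; s2-y->s3; s3-x->s4; s3-y->s4; s4-x->s0; s4-y->s0

Count input length modulo 5: every symbol advances one step around the cycle s0 → s1 → s2 → s3 → s4 → s0. Accept at s4.
5 states suffice.
        x   y  
>  s0   s1  s1 
   s1   s2  s2 
   s2   s3  s3 
   s3   s4  s4 
 * s4   s0  s0 
(> = start, * = accepting)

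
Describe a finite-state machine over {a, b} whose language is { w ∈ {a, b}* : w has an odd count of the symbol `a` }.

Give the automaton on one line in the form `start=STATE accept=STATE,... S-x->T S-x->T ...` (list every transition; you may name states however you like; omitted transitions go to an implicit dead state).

start=q0 accept=q1 q0-a->q1 q0-b->q0 q1-a->q0 q1-b->q1

The only thing that matters is how many `a`s have appeared, reduced mod 2. Use one state per residue: q0 for 0, …, q1 for 1. Reading `a` moves to the next residue; anything else stays put. q1 is accepting.
With 2 states:
        a   b  
>  q0   q1  q0 
 * q1   q0  q1 
(> = start, * = accepting)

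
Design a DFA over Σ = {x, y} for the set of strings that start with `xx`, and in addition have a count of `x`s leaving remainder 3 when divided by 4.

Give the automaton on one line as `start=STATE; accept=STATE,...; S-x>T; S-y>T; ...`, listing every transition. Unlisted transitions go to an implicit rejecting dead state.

Build one automaton per condition and run them in lockstep. One (4 states) tracks whether the input so far still matches the prefix `xx`; the other (4 states) tracks the count of `x`s modulo 4. Each combined state is a pair, one component from each; accept when both components accept. Equivalent product states are then merged.
7 states suffice.
        x   y  
>  q0   q1  q2 
   q1   q3  q2 
   q2   q2  q2 
   q3   q4  q3 
 * q4   q5  q4 
   q5   q6  q5 
   q6   q3  q6 
(> = start, * = accepting)

start=q0; accept=q4; q0-x>q1; q0-y>q2; q1-x>q3; q1-y>q2; q2-x>q2; q2-y>q2; q3-x>q4; q3-y>q3; q4-x>q5; q4-y>q4; q5-x>q6; q5-y>q5; q6-x>q3; q6-y>q6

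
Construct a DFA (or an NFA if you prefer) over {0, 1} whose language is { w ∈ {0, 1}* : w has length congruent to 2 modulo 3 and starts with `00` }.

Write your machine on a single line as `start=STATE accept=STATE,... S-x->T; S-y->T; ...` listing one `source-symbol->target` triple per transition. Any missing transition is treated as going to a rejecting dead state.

start=q0; accept=q3; q0-0->q1; q0-1->q2; q1-0->q3; q1-1->q4; q2-0->q4; q2-1->q4; q3-0->q5; q3-1->q5; q4-0->q6; q4-1->q6; q5-0->q7; q5-1->q7; q6-0->q2; q6-1->q2; q7-0->q3; q7-1->q3

Handle the two conditions separately and then intersect. The first has 3 states tracking the input length modulo 3; the second has 4 states tracking whether the input so far still matches the prefix `00`. A product state is a pair (one from each), accepting exactly when both do.
An 8-state machine:
        0   1  
>  q0   q1  q2 
   q1   q3  q4 
   q2   q4  q4 
 * q3   q5  q5 
   q4   q6  q6 
   q5   q7  q7 
   q6   q2  q2 
   q7   q3  q3 
(> = start, * = accepting)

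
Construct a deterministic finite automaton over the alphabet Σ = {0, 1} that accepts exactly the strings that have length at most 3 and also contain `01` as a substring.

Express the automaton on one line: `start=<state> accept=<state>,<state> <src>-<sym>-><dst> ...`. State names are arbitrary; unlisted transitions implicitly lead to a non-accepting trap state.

Build one automaton per condition and run them in lockstep. One (5 states) tracks the input length, saturating at 4; the other (3 states) tracks whether and how much of `01` has been seen. Each combined state is a pair, one component from each; accept when both components accept. Minimizing collapses redundant product states.
A 7-state machine:
        0   1  
>  S0   S1  S2 
   S1   S3  S4 
   S2   S3  S5 
   S3   S5  S6 
 * S4   S6  S6 
   S5   S5  S5 
 * S6   S5  S5 
(> = start, * = accepting)

start=S0 accept=S4,S6 S0-0->S1 S0-1->S2 S1-0->S3 S1-1->S4 S2-0->S3 S2-1->S5 S3-0->S5 S3-1->S6 S4-0->S6 S4-1->S6 S5-0->S5 S5-1->S5 S6-0->S5 S6-1->S5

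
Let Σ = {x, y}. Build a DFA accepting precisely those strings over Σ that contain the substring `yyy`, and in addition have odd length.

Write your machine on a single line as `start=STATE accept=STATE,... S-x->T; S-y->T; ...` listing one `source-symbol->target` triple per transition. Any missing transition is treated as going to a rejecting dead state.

Run two small machines in parallel and take their product. The first has 4 states tracking whether and how much of `yyy` has been seen; the second has 2 states tracking the input length modulo 2. A product state is a pair (one from each), accepting exactly when both do.
With 8 states:
        x   y  
>  q0   q1  q2 
   q1   q0  q3 
   q2   q0  q4 
   q3   q1  q5 
   q4   q1  q6 
   q5   q0  q7 
 * q6   q7  q7 
   q7   q6  q6 
(> = start, * = accepting)

start=q0; accept=q6; q0-x->q1; q0-y->q2; q1-x->q0; q1-y->q3; q2-x->q0; q2-y->q4; q3-x->q1; q3-y->q5; q4-x->q1; q4-y->q6; q5-x->q0; q5-y->q7; q6-x->q7; q6-y->q7; q7-x->q6; q7-y->q6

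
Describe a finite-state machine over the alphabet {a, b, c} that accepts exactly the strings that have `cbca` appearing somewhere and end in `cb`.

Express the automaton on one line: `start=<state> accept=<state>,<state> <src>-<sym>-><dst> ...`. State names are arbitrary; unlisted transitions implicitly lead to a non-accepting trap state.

Run two small machines in parallel and take their product. The first has 5 states tracking whether and how much of `cbca` has been seen; the second has 3 states tracking how much of the suffix `cb` has currently been matched. A product state is a pair (one from each), accepting exactly when both do.
        a   b   c  
>  q0   q0  q0  q1 
   q1   q0  q2  q1 
   q2   q0  q0  q3 
   q3   q4  q2  q1 
   q4   q4  q4  q5 
   q5   q4  q6  q5 
 * q6   q4  q4  q5 
(> = start, * = accepting)

start=q0 accept=q6 q0-a->q0 q0-b->q0 q0-c->q1 q1-a->q0 q1-b->q2 q1-c->q1 q2-a->q0 q2-b->q0 q2-c->q3 q3-a->q4 q3-b->q2 q3-c->q1 q4-a->q4 q4-b->q4 q4-c->q5 q5-a->q4 q5-b->q6 q5-c->q5 q6-a->q4 q6-b->q4 q6-c->q5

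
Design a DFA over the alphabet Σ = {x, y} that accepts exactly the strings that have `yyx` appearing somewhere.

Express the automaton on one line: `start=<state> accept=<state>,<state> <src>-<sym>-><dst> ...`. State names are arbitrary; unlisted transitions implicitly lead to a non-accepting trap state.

Track how much of `yyx` has been matched so far: state s0 is no progress, s3 is the absorbing accept state reached once `yyx` has occurred. Intermediate states record partial matches; on a mismatch, fall back to the longest reusable overlap.
        x   y  
>  s0   s0  s1 
   s1   s0  s2 
   s2   s3  s2 
 * s3   s3  s3 
(> = start, * = accepting)

start=s0 accept=s3 s0-x->s0 s0-y->s1 s1-x->s0 s1-y->s2 s2-x->s3 s2-y->s2 s3-x->s3 s3-y->s3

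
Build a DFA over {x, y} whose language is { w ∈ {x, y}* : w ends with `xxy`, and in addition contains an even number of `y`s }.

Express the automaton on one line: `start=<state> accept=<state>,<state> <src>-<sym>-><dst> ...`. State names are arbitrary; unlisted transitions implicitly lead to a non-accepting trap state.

Handle the two conditions separately and then intersect. One (4 states) tracks how much of the suffix `xxy` has currently been matched; the other (2 states) tracks the count of `y`s modulo 2. Each combined state is a pair, one component from each; accept when both components accept.
8 states suffice.
        x   y  
>  S0   S1  S2 
   S1   S3  S2 
   S2   S4  S0 
   S3   S3  S5 
   S4   S6  S0 
   S5   S4  S0 
   S6   S6  S7 
 * S7   S1  S2 
(> = start, * = accepting)

start=S0 accept=S7 S0-x->S1 S0-y->S2 S1-x->S3 S1-y->S2 S2-x->S4 S2-y->S0 S3-x->S3 S3-y->S5 S4-x->S6 S4-y->S0 S5-x->S4 S5-y->S0 S6-x->S6 S6-y->S7 S7-x->S1 S7-y->S2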